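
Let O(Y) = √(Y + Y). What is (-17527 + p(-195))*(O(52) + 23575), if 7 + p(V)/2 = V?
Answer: -422723325 - 35862*√26 ≈ -4.2291e+8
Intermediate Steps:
p(V) = -14 + 2*V
O(Y) = √2*√Y (O(Y) = √(2*Y) = √2*√Y)
(-17527 + p(-195))*(O(52) + 23575) = (-17527 + (-14 + 2*(-195)))*(√2*√52 + 23575) = (-17527 + (-14 - 390))*(√2*(2*√13) + 23575) = (-17527 - 404)*(2*√26 + 23575) = -17931*(23575 + 2*√26) = -422723325 - 35862*√26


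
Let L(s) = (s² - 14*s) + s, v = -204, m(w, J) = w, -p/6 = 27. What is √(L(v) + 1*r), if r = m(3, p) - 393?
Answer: √43878 ≈ 209.47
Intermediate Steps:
p = -162 (p = -6*27 = -162)
r = -390 (r = 3 - 393 = -390)
L(s) = s² - 13*s
√(L(v) + 1*r) = √(-204*(-13 - 204) + 1*(-390)) = √(-204*(-217) - 390) = √(44268 - 390) = √43878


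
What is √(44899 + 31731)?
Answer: √76630 ≈ 276.82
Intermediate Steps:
√(44899 + 31731) = √76630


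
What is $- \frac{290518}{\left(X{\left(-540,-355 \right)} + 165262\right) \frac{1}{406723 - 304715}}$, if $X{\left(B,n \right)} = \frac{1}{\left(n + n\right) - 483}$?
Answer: $- \frac{35354746051792}{197157565} \approx -1.7932 \cdot 10^{5}$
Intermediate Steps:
$X{\left(B,n \right)} = \frac{1}{-483 + 2 n}$ ($X{\left(B,n \right)} = \frac{1}{2 n - 483} = \frac{1}{-483 + 2 n}$)
$- \frac{290518}{\left(X{\left(-540,-355 \right)} + 165262\right) \frac{1}{406723 - 304715}} = - \frac{290518}{\left(\frac{1}{-483 + 2 \left(-355\right)} + 165262\right) \frac{1}{406723 - 304715}} = - \frac{290518}{\left(\frac{1}{-483 - 710} + 165262\right) \frac{1}{102008}} = - \frac{290518}{\left(\frac{1}{-1193} + 165262\right) \frac{1}{102008}} = - \frac{290518}{\left(- \frac{1}{1193} + 165262\right) \frac{1}{102008}} = - \frac{290518}{\frac{197157565}{1193} \cdot \frac{1}{102008}} = - \frac{290518}{\frac{197157565}{121695544}} = \left(-290518\right) \frac{121695544}{197157565} = - \frac{35354746051792}{197157565}$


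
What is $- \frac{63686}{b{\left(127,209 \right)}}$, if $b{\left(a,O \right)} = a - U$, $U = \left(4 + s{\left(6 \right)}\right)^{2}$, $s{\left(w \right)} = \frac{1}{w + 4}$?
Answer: $- \frac{6368600}{11019} \approx -577.96$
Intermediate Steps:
$s{\left(w \right)} = \frac{1}{4 + w}$
$U = \frac{1681}{100}$ ($U = \left(4 + \frac{1}{4 + 6}\right)^{2} = \left(4 + \frac{1}{10}\right)^{2} = \left(\frac{41}{10}\right)^{2} = \frac{1681}{100} \approx 16.81$)
$b{\left(a,O \right)} = - \frac{1681}{100} + a$ ($b{\left(a,O \right)} = a - \frac{1681}{100} = - \frac{1681}{100} + a$)
$- \frac{63686}{b{\left(127,209 \right)}} = - \frac{63686}{- \frac{1681}{100} + 127} = - \frac{63686}{\frac{11019}{100}} = \left(-63686\right) \frac{100}{11019} = - \frac{6368600}{11019}$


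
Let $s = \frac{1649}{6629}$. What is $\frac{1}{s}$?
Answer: $\frac{6629}{1649} \approx 4.02$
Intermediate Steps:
$s = \frac{1649}{6629}$ ($s = 1649 \cdot \frac{1}{6629} = \frac{1649}{6629} \approx 0.24876$)
$\frac{1}{s} = \frac{1}{\frac{1649}{6629}} = \frac{6629}{1649}$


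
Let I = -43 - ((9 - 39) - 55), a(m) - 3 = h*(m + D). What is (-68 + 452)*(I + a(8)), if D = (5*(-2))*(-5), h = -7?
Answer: -138624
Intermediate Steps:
D = 50 (D = -10*(-5) = 50)
a(m) = -347 - 7*m (a(m) = 3 - 7*(m + 50) = 3 - 7*(50 + m) = 3 + (-350 - 7*m) = -347 - 7*m)
I = 42 (I = -43 - (-30 - 55) = -43 - 1*(-85) = -43 + 85 = 42)
(-68 + 452)*(I + a(8)) = (-68 + 452)*(42 + (-347 - 7*8)) = 384*(42 + (-347 - 56)) = 384*(42 - 403) = 384*(-361) = -138624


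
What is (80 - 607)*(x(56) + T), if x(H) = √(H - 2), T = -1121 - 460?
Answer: 833187 - 1581*√6 ≈ 8.2931e+5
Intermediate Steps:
T = -1581
x(H) = √(-2 + H)
(80 - 607)*(x(56) + T) = (80 - 607)*(√(-2 + 56) - 1581) = -527*(√54 - 1581) = -527*(3*√6 - 1581) = -527*(-1581 + 3*√6) = 833187 - 1581*√6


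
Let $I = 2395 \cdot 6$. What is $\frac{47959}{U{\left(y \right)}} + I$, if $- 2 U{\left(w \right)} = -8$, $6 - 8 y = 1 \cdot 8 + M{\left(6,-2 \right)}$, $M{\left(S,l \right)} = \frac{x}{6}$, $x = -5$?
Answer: $\frac{105439}{4} \approx 26360.0$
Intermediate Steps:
$M{\left(S,l \right)} = - \frac{5}{6}$
$y = - \frac{7}{48}$ ($y = \frac{3}{4} - \frac{1 \cdot 8 - \frac{5}{6}}{8} = \frac{3}{4} - \frac{8 - \frac{5}{6}}{8} = \frac{3}{4} - \frac{43}{48} = - \frac{7}{48} \approx -0.14583$)
$U{\left(w \right)} = 4$ ($U{\left(w \right)} = \left(- \frac{1}{2}\right) \left(-8\right) = 4$)
$I = 14370$
$\frac{47959}{U{\left(y \right)}} + I = \frac{47959}{4} + 14370 = \frac{105439}{4}$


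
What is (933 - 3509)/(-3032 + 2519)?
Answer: 2576/513 ≈ 5.0214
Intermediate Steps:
(933 - 3509)/(-3032 + 2519) = -2576/(-513) = -2576*(-1/513) = 2576/513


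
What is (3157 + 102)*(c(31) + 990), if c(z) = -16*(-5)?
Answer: 3487130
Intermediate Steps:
c(z) = 80
(3157 + 102)*(c(31) + 990) = (3157 + 102)*(80 + 990) = 3259*1070 = 3487130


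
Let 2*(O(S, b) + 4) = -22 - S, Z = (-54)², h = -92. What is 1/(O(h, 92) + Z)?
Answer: 1/2947 ≈ 0.00033933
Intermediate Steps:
Z = 2916
O(S, b) = -15 - S/2 (O(S, b) = -4 + (-22 - S)/2 = -4 + (-11 - S/2) = -15 - S/2)
1/(O(h, 92) + Z) = 1/((-15 - ½*(-92)) + 2916) = 1/((-15 + 46) + 2916) = 1/(31 + 2916) = 1/2947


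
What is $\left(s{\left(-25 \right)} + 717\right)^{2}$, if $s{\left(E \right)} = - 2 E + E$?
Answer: $550564$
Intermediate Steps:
$s{\left(E \right)} = - E$
$\left(s{\left(-25 \right)} + 717\right)^{2} = \left(\left(-1\right) \left(-25\right) + 717\right)^{2} = \left(25 + 717\right)^{2} = 742^{2} = 550564$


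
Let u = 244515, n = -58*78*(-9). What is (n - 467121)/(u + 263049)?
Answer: -142135/169188 ≈ -0.84010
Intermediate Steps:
n = 40716 (n = -4524*(-9) = 40716)
(n - 467121)/(u + 263049) = (40716 - 467121)/(244515 + 263049) = -426405/507564 = -426405*1/507564 = -142135/169188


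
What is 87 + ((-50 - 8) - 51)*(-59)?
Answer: 6518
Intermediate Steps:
87 + ((-50 - 8) - 51)*(-59) = 87 + (-58 - 51)*(-59) = 87 - 109*(-59) = 87 + 6431 = 6518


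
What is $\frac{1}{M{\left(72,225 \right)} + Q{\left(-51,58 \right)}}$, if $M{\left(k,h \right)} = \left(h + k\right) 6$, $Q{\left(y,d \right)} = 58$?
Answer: $\frac{1}{1840} \approx 0.00054348$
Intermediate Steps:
$M{\left(k,h \right)} = 6 h + 6 k$
$\frac{1}{M{\left(72,225 \right)} + Q{\left(-51,58 \right)}} = \frac{1}{\left(6 \cdot 225 + 6 \cdot 72\right) + 58} = \frac{1}{\left(1350 + 432\right) + 58} = \frac{1}{1782 + 58} = \frac{1}{1840}$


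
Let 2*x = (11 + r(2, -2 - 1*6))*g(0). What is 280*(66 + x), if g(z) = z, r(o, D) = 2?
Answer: 18480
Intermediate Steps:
x = 0 (x = ((11 + 2)*0)/2 = (13*0)/2 = (1/2)*0 = 0)
280*(66 + x) = 280*(66 + 0) = 280*66 = 18480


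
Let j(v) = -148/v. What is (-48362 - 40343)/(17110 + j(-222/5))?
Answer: -53223/10268 ≈ -5.1834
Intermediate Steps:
(-48362 - 40343)/(17110 + j(-222/5)) = (-48362 - 40343)/(17110 - 148/((-222/5))) = -88705/(17110 - 148/((-222*1/5))) = -88705/(17110 - 148/(-222/5)) = -88705/(17110 - 148*(-5/222)) = -88705/(17110 + 10/3) = -88705/51340/3 = -88705*3/51340 = -53223/10268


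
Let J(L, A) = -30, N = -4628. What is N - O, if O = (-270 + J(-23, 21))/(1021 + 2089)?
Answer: -1439278/311 ≈ -4627.9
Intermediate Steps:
O = -30/311 (O = (-270 - 30)/(1021 + 2089) = -300/3110 = -300*1/3110 = -30/311 ≈ -0.096463)
N - O = -4628 - 1*(-30/311) = -4628 + 30/311 = -1439278/311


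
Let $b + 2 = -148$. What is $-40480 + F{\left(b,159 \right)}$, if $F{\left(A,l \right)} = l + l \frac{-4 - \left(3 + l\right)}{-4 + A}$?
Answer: $- \frac{3091520}{77} \approx -40150.0$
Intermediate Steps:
$b = -150$ ($b = -2 - 148 = -150$)
$F{\left(A,l \right)} = l + \frac{l \left(-7 - l\right)}{-4 + A}$ ($F{\left(A,l \right)} = l + l \frac{-7 - l}{-4 + A} = l + \frac{l \left(-7 - l\right)}{-4 + A}$)
$-40480 + F{\left(b,159 \right)} = -40480 + \frac{159 \left(-11 - 150 - 159\right)}{-4 - 150} = -40480 + \frac{159 \left(-11 - 150 - 159\right)}{-154} = -40480 + 159 \left(- \frac{1}{154}\right) \left(-320\right) = -40480 + \frac{25440}{77} = - \frac{3091520}{77}$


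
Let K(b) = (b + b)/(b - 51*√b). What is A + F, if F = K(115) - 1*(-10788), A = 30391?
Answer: 51185382/1243 - 51*√115/1243 ≈ 41179.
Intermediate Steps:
K(b) = 2*b/(b - 51*√b) (K(b) = (2*b)/(b - 51*√b) = 2*b/(b - 51*√b))
F = 10788 + 230/(115 - 51*√115) (F = 2*115/(115 - 51*√115) - 1*(-10788) = 230/(115 - 51*√115) + 10788 = 10788 + 230/(115 - 51*√115) ≈ 10787.)
A + F = 30391 + (13409369/1243 - 51*√115/1243) = 51185382/1243 - 51*√115/1243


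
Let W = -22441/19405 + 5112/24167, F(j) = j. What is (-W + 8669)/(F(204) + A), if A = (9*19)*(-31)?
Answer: -1355287626034/796764118865 ≈ -1.7010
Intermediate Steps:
W = -443133287/468960635 (W = -22441*1/19405 + 5112*(1/24167) = -22441/19405 + 5112/24167 = -443133287/468960635 ≈ -0.94493)
A = -5301 (A = 171*(-31) = -5301)
(-W + 8669)/(F(204) + A) = (-1*(-443133287/468960635) + 8669)/(204 - 5301) = (443133287/468960635 + 8669)/(-5097) = (4065862878102/468960635)*(-1/5097) = -1355287626034/796764118865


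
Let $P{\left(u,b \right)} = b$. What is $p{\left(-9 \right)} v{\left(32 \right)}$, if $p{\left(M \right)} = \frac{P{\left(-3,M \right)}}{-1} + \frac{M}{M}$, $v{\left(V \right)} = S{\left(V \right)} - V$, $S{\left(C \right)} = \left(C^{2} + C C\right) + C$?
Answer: $20480$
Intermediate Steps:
$S{\left(C \right)} = C + 2 C^{2}$ ($S{\left(C \right)} = \left(C^{2} + C^{2}\right) + C = 2 C^{2} + C = C + 2 C^{2}$)
$v{\left(V \right)} = - V + V \left(1 + 2 V\right)$ ($v{\left(V \right)} = V \left(1 + 2 V\right) - V = - V + V \left(1 + 2 V\right)$)
$p{\left(M \right)} = 1 - M$ ($p{\left(M \right)} = \frac{M}{-1} + \frac{M}{M} = M \left(-1\right) + 1 = - M + 1 = 1 - M$)
$p{\left(-9 \right)} v{\left(32 \right)} = \left(1 - -9\right) 2 \cdot 32^{2} = \left(1 + 9\right) 2 \cdot 1024 = 10 \cdot 2048 = 20480$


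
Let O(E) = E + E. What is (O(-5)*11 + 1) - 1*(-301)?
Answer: 192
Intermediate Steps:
O(E) = 2*E
(O(-5)*11 + 1) - 1*(-301) = ((2*(-5))*11 + 1) - 1*(-301) = (-10*11 + 1) + 301 = (-110 + 1) + 301 = -109 + 301 = 192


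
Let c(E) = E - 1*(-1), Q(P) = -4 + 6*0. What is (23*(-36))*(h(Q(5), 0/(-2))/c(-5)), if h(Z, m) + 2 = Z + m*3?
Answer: -1242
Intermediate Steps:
Q(P) = -4 (Q(P) = -4 + 0 = -4)
h(Z, m) = -2 + Z + 3*m (h(Z, m) = -2 + (Z + m*3) = -2 + (Z + 3*m) = -2 + Z + 3*m)
c(E) = 1 + E (c(E) = E + 1 = 1 + E)
(23*(-36))*(h(Q(5), 0/(-2))/c(-5)) = (23*(-36))*((-2 - 4 + 3*(0/(-2)))/(1 - 5)) = -828*(-2 - 4 + 3*(0*(-½)))/(-4) = -828*(-2 - 4 + 3*0)*(-1)/4 = -828*(-2 - 4 + 0)*(-1)/4 = -(-4968)*(-1)/4 = -828*3/2 = -1242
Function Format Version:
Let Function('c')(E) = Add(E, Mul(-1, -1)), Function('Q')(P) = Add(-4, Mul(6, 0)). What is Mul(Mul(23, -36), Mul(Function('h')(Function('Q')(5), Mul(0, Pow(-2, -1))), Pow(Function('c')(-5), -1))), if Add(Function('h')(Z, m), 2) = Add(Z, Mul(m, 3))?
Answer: -1242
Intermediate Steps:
Function('Q')(P) = -4 (Function('Q')(P) = Add(-4, 0) = -4)
Function('h')(Z, m) = Add(-2, Z, Mul(3, m)) (Function('h')(Z, m) = Add(-2, Add(Z, Mul(m, 3))) = Add(-2, Add(Z, Mul(3, m))) = Add(-2, Z, Mul(3, m)))
Function('c')(E) = Add(1, E) (Function('c')(E) = Add(E, 1) = Add(1, E))
Mul(Mul(23, -36), Mul(Function('h')(Function('Q')(5), Mul(0, Pow(-2, -1))), Pow(Function('c')(-5), -1))) = Mul(Mul(23, -36), Mul(Add(-2, -4, Mul(3, Mul(0, Pow(-2, -1)))), Pow(Add(1, -5), -1))) = Mul(-828, Mul(Add(-2, -4, Mul(3, Mul(0, Rational(-1, 2)))), Pow(-4, -1))) = Mul(-828, Mul(Add(-2, -4, Mul(3, 0)), Rational(-1, 4))) = Mul(-828, Mul(Add(-2, -4, 0), Rational(-1, 4))) = Mul(-828, Mul(-6, Rational(-1, 4))) = Mul(-828, Rational(3, 2)) = -1242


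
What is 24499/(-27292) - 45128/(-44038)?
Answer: 76373207/600942548 ≈ 0.12709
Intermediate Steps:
24499/(-27292) - 45128/(-44038) = 24499*(-1/27292) - 45128*(-1/44038) = -24499/27292 + 22564/22019 = 76373207/600942548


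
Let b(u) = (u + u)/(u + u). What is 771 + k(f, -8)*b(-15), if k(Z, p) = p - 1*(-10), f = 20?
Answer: 773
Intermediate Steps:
k(Z, p) = 10 + p (k(Z, p) = p + 10 = 10 + p)
b(u) = 1 (b(u) = (2*u)/((2*u)) = (2*u)*(1/(2*u)) = 1)
771 + k(f, -8)*b(-15) = 771 + (10 - 8)*1 = 771 + 2*1 = 771 + 2 = 773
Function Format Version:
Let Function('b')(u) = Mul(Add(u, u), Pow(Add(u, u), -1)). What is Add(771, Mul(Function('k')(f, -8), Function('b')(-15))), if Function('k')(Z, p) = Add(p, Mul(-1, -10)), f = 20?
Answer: 773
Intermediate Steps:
Function('k')(Z, p) = Add(10, p) (Function('k')(Z, p) = Add(p, 10) = Add(10, p))
Function('b')(u) = 1 (Function('b')(u) = Mul(Mul(2, u), Pow(Mul(2, u), -1)) = Mul(Mul(2, u), Mul(Rational(1, 2), Pow(u, -1))) = 1)
Add(771, Mul(Function('k')(f, -8), Function('b')(-15))) = Add(771, Mul(Add(10, -8), 1)) = Add(771, Mul(2, 1)) = Add(771, 2) = 773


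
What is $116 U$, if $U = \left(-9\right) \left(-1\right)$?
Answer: $1044$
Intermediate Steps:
$U = 9$
$116 U = 116 \cdot 9 = 1044$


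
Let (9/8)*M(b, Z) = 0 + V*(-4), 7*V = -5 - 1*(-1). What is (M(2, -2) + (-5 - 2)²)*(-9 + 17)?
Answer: 25720/63 ≈ 408.25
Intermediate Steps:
V = -4/7 (V = (-5 - 1*(-1))/7 = (-5 + 1)/7 = (⅐)*(-4) = -4/7 ≈ -0.57143)
M(b, Z) = 128/63 (M(b, Z) = 8*(0 - 4/7*(-4))/9 = 8*(0 + 16/7)/9 = (8/9)*(16/7) = 128/63)
(M(2, -2) + (-5 - 2)²)*(-9 + 17) = (128/63 + (-5 - 2)²)*(-9 + 17) = (128/63 + (-7)²)*8 = (128/63 + 49)*8 = (3215/63)*8 = 25720/63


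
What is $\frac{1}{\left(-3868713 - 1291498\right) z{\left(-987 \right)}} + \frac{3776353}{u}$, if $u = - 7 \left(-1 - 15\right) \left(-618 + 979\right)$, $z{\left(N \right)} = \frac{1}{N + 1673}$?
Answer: $\frac{397688786819}{4257911248} \approx 93.4$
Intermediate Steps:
$z{\left(N \right)} = \frac{1}{1673 + N}$
$u = 40432$ ($u = \left(-7\right) \left(-16\right) 361 = 112 \cdot 361 = 40432$)
$\frac{1}{\left(-3868713 - 1291498\right) z{\left(-987 \right)}} + \frac{3776353}{u} = \frac{1}{\left(-3868713 - 1291498\right) \frac{1}{1673 - 987}} + \frac{3776353}{40432} = \frac{1}{\left(-5160211\right) \frac{1}{686}} + 3776353 \cdot \frac{1}{40432} = - \frac{\frac{1}{\frac{1}{686}}}{5160211} + \frac{539479}{5776} = \left(- \frac{1}{5160211}\right) 686 + \frac{539479}{5776} = - \frac{98}{737173} + \frac{539479}{5776} = \frac{397688786819}{4257911248}$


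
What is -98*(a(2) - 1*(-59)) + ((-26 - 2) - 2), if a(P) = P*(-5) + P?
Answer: -5028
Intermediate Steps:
a(P) = -4*P (a(P) = -5*P + P = -4*P)
-98*(a(2) - 1*(-59)) + ((-26 - 2) - 2) = -98*(-4*2 - 1*(-59)) + ((-26 - 2) - 2) = -98*(-8 + 59) + (-28 - 2) = -98*51 - 30 = -4998 - 30 = -5028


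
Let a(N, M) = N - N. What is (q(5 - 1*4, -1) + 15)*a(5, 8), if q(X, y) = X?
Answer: 0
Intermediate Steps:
a(N, M) = 0
(q(5 - 1*4, -1) + 15)*a(5, 8) = ((5 - 1*4) + 15)*0 = ((5 - 4) + 15)*0 = (1 + 15)*0 = 16*0 = 0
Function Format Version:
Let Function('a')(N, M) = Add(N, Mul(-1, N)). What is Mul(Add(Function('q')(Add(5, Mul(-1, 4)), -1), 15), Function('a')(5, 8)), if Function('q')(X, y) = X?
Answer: 0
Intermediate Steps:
Function('a')(N, M) = 0
Mul(Add(Function('q')(Add(5, Mul(-1, 4)), -1), 15), Function('a')(5, 8)) = Mul(Add(Add(5, Mul(-1, 4)), 15), 0) = Mul(Add(Add(5, -4), 15), 0) = Mul(Add(1, 15), 0) = Mul(16, 0) = 0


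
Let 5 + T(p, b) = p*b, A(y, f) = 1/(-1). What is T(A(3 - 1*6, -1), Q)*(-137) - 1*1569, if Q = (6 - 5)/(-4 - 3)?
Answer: -6325/7 ≈ -903.57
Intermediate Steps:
A(y, f) = -1
Q = -⅐ (Q = 1/(-7) = 1*(-⅐) = -⅐ ≈ -0.14286)
T(p, b) = -5 + b*p (T(p, b) = -5 + p*b = -5 + b*p)
T(A(3 - 1*6, -1), Q)*(-137) - 1*1569 = (-5 - ⅐*(-1))*(-137) - 1*1569 = (-5 + ⅐)*(-137) - 1569 = -34/7*(-137) - 1569 = 4658/7 - 1569 = -6325/7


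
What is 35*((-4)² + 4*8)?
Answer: 1680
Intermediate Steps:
35*((-4)² + 4*8) = 35*(16 + 32) = 35*48 = 1680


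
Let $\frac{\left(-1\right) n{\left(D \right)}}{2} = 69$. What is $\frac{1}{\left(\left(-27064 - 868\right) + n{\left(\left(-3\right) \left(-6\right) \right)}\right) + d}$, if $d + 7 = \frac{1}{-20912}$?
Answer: $- \frac{20912}{587146225} \approx -3.5616 \cdot 10^{-5}$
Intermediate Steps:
$n{\left(D \right)} = -138$ ($n{\left(D \right)} = \left(-2\right) 69 = -138$)
$d = - \frac{146385}{20912}$ ($d = -7 + \frac{1}{-20912} = -7 - \frac{1}{20912} = - \frac{146385}{20912} \approx -7.0$)
$\frac{1}{\left(\left(-27064 - 868\right) + n{\left(\left(-3\right) \left(-6\right) \right)}\right) + d} = \frac{1}{\left(\left(-27064 - 868\right) - 138\right) - \frac{146385}{20912}} = \frac{1}{\left(-27932 - 138\right) - \frac{146385}{20912}} = \frac{1}{-28070 - \frac{146385}{20912}} = \frac{1}{- \frac{587146225}{20912}} = - \frac{20912}{587146225}$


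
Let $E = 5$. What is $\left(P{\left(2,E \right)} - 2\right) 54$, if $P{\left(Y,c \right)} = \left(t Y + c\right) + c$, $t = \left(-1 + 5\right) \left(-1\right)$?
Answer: $0$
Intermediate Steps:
$t = -4$ ($t = 4 \left(-1\right) = -4$)
$P{\left(Y,c \right)} = - 4 Y + 2 c$ ($P{\left(Y,c \right)} = \left(- 4 Y + c\right) + c = \left(c - 4 Y\right) + c = - 4 Y + 2 c$)
$\left(P{\left(2,E \right)} - 2\right) 54 = \left(\left(\left(-4\right) 2 + 2 \cdot 5\right) - 2\right) 54 = \left(\left(-8 + 10\right) - 2\right) 54 = \left(2 - 2\right) 54 = 0 \cdot 54 = 0$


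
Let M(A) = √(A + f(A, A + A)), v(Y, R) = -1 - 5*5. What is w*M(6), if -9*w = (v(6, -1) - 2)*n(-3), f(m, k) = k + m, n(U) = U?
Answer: -56*√6/3 ≈ -45.724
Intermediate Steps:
v(Y, R) = -26 (v(Y, R) = -1 - 25 = -26)
M(A) = 2*√A (M(A) = √(A + ((A + A) + A)) = √(A + (2*A + A)) = √(A + 3*A) = √(4*A) = 2*√A)
w = -28/3 (w = -(-26 - 2)*(-3)/9 = -(-28)*(-3)/9 = -⅑*84 = -28/3 ≈ -9.3333)
w*M(6) = -56*√6/3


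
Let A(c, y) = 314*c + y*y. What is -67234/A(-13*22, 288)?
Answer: 33617/3430 ≈ 9.8009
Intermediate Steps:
A(c, y) = y² + 314*c (A(c, y) = 314*c + y² = y² + 314*c)
-67234/A(-13*22, 288) = -67234/(288² + 314*(-13*22)) = -67234/(82944 + 314*(-286)) = -67234/(82944 - 89804) = -67234/(-6860) = -67234*(-1/6860) = 33617/3430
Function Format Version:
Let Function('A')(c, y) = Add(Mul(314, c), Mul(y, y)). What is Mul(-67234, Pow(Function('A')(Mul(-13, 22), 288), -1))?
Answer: Rational(33617, 3430) ≈ 9.8009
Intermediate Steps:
Function('A')(c, y) = Add(Pow(y, 2), Mul(314, c)) (Function('A')(c, y) = Add(Mul(314, c), Pow(y, 2)) = Add(Pow(y, 2), Mul(314, c)))
Mul(-67234, Pow(Function('A')(Mul(-13, 22), 288), -1)) = Mul(-67234, Pow(Add(Pow(288, 2), Mul(314, Mul(-13, 22))), -1)) = Mul(-67234, Pow(Add(82944, Mul(314, -286)), -1)) = Mul(-67234, Pow(Add(82944, -89804), -1)) = Mul(-67234, Pow(-6860, -1)) = Mul(-67234, Rational(-1, 6860)) = Rational(33617, 3430)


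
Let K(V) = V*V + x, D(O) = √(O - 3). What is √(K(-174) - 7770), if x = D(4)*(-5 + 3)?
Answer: 2*√5626 ≈ 150.01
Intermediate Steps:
D(O) = √(-3 + O)
x = -2 (x = √(-3 + 4)*(-5 + 3) = √1*(-2) = 1*(-2) = -2)
K(V) = -2 + V² (K(V) = V*V - 2 = V² - 2 = -2 + V²)
√(K(-174) - 7770) = √((-2 + (-174)²) - 7770) = √((-2 + 30276) - 7770) = √(30274 - 7770) = √22504 = 2*√5626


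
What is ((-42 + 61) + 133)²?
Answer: 23104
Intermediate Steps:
((-42 + 61) + 133)² = (19 + 133)² = 152² = 23104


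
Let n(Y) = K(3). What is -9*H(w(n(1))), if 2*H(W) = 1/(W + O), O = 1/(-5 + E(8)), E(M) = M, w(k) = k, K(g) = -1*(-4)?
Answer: -27/26 ≈ -1.0385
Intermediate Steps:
K(g) = 4
n(Y) = 4
O = ⅓ (O = 1/(-5 + 8) = 1/3 = ⅓ ≈ 0.33333)
H(W) = 1/(2*(⅓ + W)) (H(W) = 1/(2*(W + ⅓)) = 1/(2*(⅓ + W)))
-9*H(w(n(1))) = -27/(2*(1 + 3*4)) = -27/(2*(1 + 12)) = -27/(2*13) = -9*3/26 = -27/26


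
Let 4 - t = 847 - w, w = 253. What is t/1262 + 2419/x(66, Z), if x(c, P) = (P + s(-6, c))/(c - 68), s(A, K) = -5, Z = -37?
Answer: 1520194/13251 ≈ 114.72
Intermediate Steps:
t = -590 (t = 4 - (847 - 1*253) = 4 - (847 - 253) = 4 - 1*594 = 4 - 594 = -590)
x(c, P) = (-5 + P)/(-68 + c) (x(c, P) = (P - 5)/(c - 68) = (-5 + P)/(-68 + c))
t/1262 + 2419/x(66, Z) = -590/1262 + 2419/(((-5 - 37)/(-68 + 66))) = -590*1/1262 + 2419/((-42/(-2))) = -295/631 + 2419/((-1/2*(-42))) = -295/631 + 2419/21 = 1520194/13251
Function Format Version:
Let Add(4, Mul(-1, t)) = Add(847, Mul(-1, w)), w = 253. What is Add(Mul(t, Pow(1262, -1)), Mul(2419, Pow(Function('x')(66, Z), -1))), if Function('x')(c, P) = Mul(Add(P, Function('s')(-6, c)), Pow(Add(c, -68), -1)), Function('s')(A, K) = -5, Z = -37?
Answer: Rational(1520194, 13251) ≈ 114.72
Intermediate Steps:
t = -590 (t = Add(4, Mul(-1, Add(847, Mul(-1, 253)))) = Add(4, Mul(-1, Add(847, -253))) = Add(4, Mul(-1, 594)) = Add(4, -594) = -590)
Function('x')(c, P) = Mul(Pow(Add(-68, c), -1), Add(-5, P)) (Function('x')(c, P) = Mul(Add(P, -5), Pow(Add(c, -68), -1)) = Mul(Add(-5, P), Pow(Add(-68, c), -1)) = Mul(Pow(Add(-68, c), -1), Add(-5, P)))
Add(Mul(t, Pow(1262, -1)), Mul(2419, Pow(Function('x')(66, Z), -1))) = Add(Mul(-590, Pow(1262, -1)), Mul(2419, Pow(Mul(Pow(Add(-68, 66), -1), Add(-5, -37)), -1))) = Add(Mul(-590, Rational(1, 1262)), Mul(2419, Pow(Mul(Pow(-2, -1), -42), -1))) = Add(Rational(-295, 631), Mul(2419, Pow(Mul(Rational(-1, 2), -42), -1))) = Add(Rational(-295, 631), Mul(2419, Pow(21, -1))) = Add(Rational(-295, 631), Mul(2419, Rational(1, 21))) = Add(Rational(-295, 631), Rational(2419, 21)) = Rational(1520194, 13251)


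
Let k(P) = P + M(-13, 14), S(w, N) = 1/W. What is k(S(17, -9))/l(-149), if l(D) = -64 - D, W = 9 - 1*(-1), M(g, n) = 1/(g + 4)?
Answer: -1/7650 ≈ -0.00013072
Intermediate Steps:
M(g, n) = 1/(4 + g)
W = 10 (W = 9 + 1 = 10)
S(w, N) = ⅒ (S(w, N) = 1/10 = ⅒)
k(P) = -⅑ + P (k(P) = P + 1/(4 - 13) = P + 1/(-9) = P - ⅑ = -⅑ + P)
k(S(17, -9))/l(-149) = (-⅑ + ⅒)/(-64 - 1*(-149)) = -1/(90*(-64 + 149)) = -1/90/85 = -1/90*1/85 = -1/7650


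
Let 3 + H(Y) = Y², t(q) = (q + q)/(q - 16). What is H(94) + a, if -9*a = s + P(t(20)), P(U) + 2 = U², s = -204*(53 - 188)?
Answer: 51859/9 ≈ 5762.1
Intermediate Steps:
t(q) = 2*q/(-16 + q) (t(q) = (2*q)/(-16 + q) = 2*q/(-16 + q))
s = 27540 (s = -204*(-135) = 27540)
P(U) = -2 + U²
a = -27638/9 (a = -(27540 + (-2 + (2*20/(-16 + 20))²))/9 = -(27540 + (-2 + (2*20/4)²))/9 = -(27540 + (-2 + (2*20*(¼))²))/9 = -(27540 + (-2 + 10²))/9 = -(27540 + (-2 + 100))/9 = -(27540 + 98)/9 = -⅑*27638 = -27638/9 ≈ -3070.9)
H(Y) = -3 + Y²
H(94) + a = (-3 + 94²) - 27638/9 = (-3 + 8836) - 27638/9 = 8833 - 27638/9 = 51859/9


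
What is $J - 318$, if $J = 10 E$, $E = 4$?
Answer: $-278$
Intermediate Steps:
$J = 40$ ($J = 10 \cdot 4 = 40$)
$J - 318 = 40 - 318 = -278$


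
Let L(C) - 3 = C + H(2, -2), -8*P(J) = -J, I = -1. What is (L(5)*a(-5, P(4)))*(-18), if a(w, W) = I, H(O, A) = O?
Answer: 180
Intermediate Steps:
P(J) = J/8 (P(J) = -(-1)*J/8 = J/8)
L(C) = 5 + C (L(C) = 3 + (C + 2) = 3 + (2 + C) = 5 + C)
a(w, W) = -1
(L(5)*a(-5, P(4)))*(-18) = ((5 + 5)*(-1))*(-18) = (10*(-1))*(-18) = -10*(-18) = 180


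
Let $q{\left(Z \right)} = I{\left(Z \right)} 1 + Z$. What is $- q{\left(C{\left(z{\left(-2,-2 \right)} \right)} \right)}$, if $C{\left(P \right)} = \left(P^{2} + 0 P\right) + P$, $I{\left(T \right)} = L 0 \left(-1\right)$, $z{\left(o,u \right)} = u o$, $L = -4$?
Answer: $-20$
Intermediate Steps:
$z{\left(o,u \right)} = o u$
$I{\left(T \right)} = 0$ ($I{\left(T \right)} = \left(-4\right) 0 \left(-1\right) = 0 \left(-1\right) = 0$)
$C{\left(P \right)} = P + P^{2}$ ($C{\left(P \right)} = \left(P^{2} + 0\right) + P = P^{2} + P = P + P^{2}$)
$q{\left(Z \right)} = Z$ ($q{\left(Z \right)} = 0 \cdot 1 + Z = 0 + Z = Z$)
$- q{\left(C{\left(z{\left(-2,-2 \right)} \right)} \right)} = - \left(-2\right) \left(-2\right) \left(1 - -4\right) = - 4 \left(1 + 4\right) = - 4 \cdot 5 = \left(-1\right) 20 = -20$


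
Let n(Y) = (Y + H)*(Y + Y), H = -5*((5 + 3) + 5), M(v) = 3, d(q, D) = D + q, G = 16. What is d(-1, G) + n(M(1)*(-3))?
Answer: 1347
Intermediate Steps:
H = -65 (H = -5*(8 + 5) = -5*13 = -65)
n(Y) = 2*Y*(-65 + Y) (n(Y) = (Y - 65)*(Y + Y) = (-65 + Y)*(2*Y) = 2*Y*(-65 + Y))
d(-1, G) + n(M(1)*(-3)) = (16 - 1) + 2*(3*(-3))*(-65 + 3*(-3)) = 15 + 2*(-9)*(-65 - 9) = 15 + 2*(-9)*(-74) = 15 + 1332 = 1347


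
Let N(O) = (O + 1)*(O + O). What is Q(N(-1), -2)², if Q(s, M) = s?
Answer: 0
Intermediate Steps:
N(O) = 2*O*(1 + O) (N(O) = (1 + O)*(2*O) = 2*O*(1 + O))
Q(N(-1), -2)² = (2*(-1)*(1 - 1))² = (2*(-1)*0)² = 0² = 0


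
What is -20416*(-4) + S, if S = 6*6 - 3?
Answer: 81697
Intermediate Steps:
S = 33 (S = 36 - 3 = 33)
-20416*(-4) + S = -20416*(-4) + 33 = -232*(-352) + 33 = 81664 + 33 = 81697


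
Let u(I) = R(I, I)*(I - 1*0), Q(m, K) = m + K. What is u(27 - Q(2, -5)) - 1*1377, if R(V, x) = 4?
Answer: -1257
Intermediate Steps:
Q(m, K) = K + m
u(I) = 4*I (u(I) = 4*(I - 1*0) = 4*(I + 0) = 4*I)
u(27 - Q(2, -5)) - 1*1377 = 4*(27 - (-5 + 2)) - 1*1377 = 4*(27 - 1*(-3)) - 1377 = 4*(27 + 3) - 1377 = 4*30 - 1377 = 120 - 1377 = -1257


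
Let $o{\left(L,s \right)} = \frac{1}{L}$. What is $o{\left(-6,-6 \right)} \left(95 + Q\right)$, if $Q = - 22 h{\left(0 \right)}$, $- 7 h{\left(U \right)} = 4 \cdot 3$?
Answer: $- \frac{929}{42} \approx -22.119$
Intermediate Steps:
$h{\left(U \right)} = - \frac{12}{7}$ ($h{\left(U \right)} = - \frac{4 \cdot 3}{7} = \left(- \frac{1}{7}\right) 12 = - \frac{12}{7}$)
$Q = \frac{264}{7}$ ($Q = \left(-22\right) \left(- \frac{12}{7}\right) = \frac{264}{7} \approx 37.714$)
$o{\left(-6,-6 \right)} \left(95 + Q\right) = \frac{95 + \frac{264}{7}}{-6} = \left(- \frac{1}{6}\right) \frac{929}{7} = - \frac{929}{42}$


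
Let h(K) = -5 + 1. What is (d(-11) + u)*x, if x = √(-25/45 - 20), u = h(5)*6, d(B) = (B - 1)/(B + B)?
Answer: -86*I*√185/11 ≈ -106.34*I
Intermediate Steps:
h(K) = -4
d(B) = (-1 + B)/(2*B) (d(B) = (-1 + B)/((2*B)) = (-1 + B)*(1/(2*B)) = (-1 + B)/(2*B))
u = -24 (u = -4*6 = -24)
x = I*√185/3 (x = √(-25*1/45 - 20) = √(-5/9 - 20) = √(-185/9) = I*√185/3 ≈ 4.5338*I)
(d(-11) + u)*x = ((½)*(-1 - 11)/(-11) - 24)*(I*√185/3) = ((½)*(-1/11)*(-12) - 24)*(I*√185/3) = (6/11 - 24)*(I*√185/3) = -86*I*√185/11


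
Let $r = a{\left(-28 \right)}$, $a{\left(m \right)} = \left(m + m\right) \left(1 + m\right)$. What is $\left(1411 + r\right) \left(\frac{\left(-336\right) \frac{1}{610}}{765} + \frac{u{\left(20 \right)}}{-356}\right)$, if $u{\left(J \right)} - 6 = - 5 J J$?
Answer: $\frac{226625179561}{13843950} \approx 16370.0$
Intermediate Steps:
$a{\left(m \right)} = 2 m \left(1 + m\right)$
$r = 1512$ ($r = 2 \left(-28\right) \left(1 - 28\right) = 2 \left(-28\right) \left(-27\right) = 1512$)
$u{\left(J \right)} = 6 - 5 J^{2}$ ($u{\left(J \right)} = 6 + - 5 J J = 6 - 5 J^{2}$)
$\left(1411 + r\right) \left(\frac{\left(-336\right) \frac{1}{610}}{765} + \frac{u{\left(20 \right)}}{-356}\right) = \left(1411 + 1512\right) \left(\frac{\left(-336\right) \frac{1}{610}}{765} + \frac{6 - 5 \cdot 20^{2}}{-356}\right) = 2923 \left(\left(-336\right) \frac{1}{610} \cdot \frac{1}{765} + \left(6 - 2000\right) \left(- \frac{1}{356}\right)\right) = 2923 \left(\left(- \frac{168}{305}\right) \frac{1}{765} + \left(6 - 2000\right) \left(- \frac{1}{356}\right)\right) = 2923 \left(- \frac{56}{77775} - - \frac{997}{178}\right) = 2923 \left(- \frac{56}{77775} + \frac{997}{178}\right) = 2923 \cdot \frac{77531707}{13843950} = \frac{226625179561}{13843950}$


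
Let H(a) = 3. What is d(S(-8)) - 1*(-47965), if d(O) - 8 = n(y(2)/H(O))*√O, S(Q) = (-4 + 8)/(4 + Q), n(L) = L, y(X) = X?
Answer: 47973 + 2*I/3 ≈ 47973.0 + 0.66667*I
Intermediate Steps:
S(Q) = 4/(4 + Q)
d(O) = 8 + 2*√O/3 (d(O) = 8 + (2/3)*√O = 8 + (2*(⅓))*√O = 8 + 2*√O/3)
d(S(-8)) - 1*(-47965) = (8 + 2*√(4/(4 - 8))/3) - 1*(-47965) = (8 + 2*√(4/(-4))/3) + 47965 = (8 + 2*√(4*(-¼))/3) + 47965 = (8 + 2*√(-1)/3) + 47965 = (8 + 2*I/3) + 47965 = 47973 + 2*I/3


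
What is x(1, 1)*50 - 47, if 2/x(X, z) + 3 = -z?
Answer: -72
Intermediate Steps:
x(X, z) = 2/(-3 - z)
x(1, 1)*50 - 47 = -2/(3 + 1)*50 - 47 = -2/4*50 - 47 = -2*¼*50 - 47 = -½*50 - 47 = -25 - 47 = -72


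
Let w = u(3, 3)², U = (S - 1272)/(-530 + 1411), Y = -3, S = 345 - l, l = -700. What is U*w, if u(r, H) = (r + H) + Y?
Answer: -2043/881 ≈ -2.3190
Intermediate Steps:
S = 1045 (S = 345 - 1*(-700) = 345 + 700 = 1045)
u(r, H) = -3 + H + r (u(r, H) = (r + H) - 3 = (H + r) - 3 = -3 + H + r)
U = -227/881 (U = (1045 - 1272)/(-530 + 1411) = -227/881 ≈ -0.25766)
w = 9 (w = (-3 + 3 + 3)² = 3² = 9)
U*w = -227/881*9 = -2043/881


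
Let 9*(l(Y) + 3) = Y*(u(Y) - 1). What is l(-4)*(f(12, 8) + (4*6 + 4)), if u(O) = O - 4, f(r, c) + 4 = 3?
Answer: 27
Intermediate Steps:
f(r, c) = -1 (f(r, c) = -4 + 3 = -1)
u(O) = -4 + O
l(Y) = -3 + Y*(-5 + Y)/9 (l(Y) = -3 + (Y*((-4 + Y) - 1))/9 = -3 + (Y*(-5 + Y))/9 = -3 + Y*(-5 + Y)/9)
l(-4)*(f(12, 8) + (4*6 + 4)) = (-3 - ⅑*(-4) + (⅑)*(-4)*(-4 - 4))*(-1 + (4*6 + 4)) = (-3 + 4/9 + (⅑)*(-4)*(-8))*(-1 + (24 + 4)) = (-3 + 4/9 + 32/9)*(-1 + 28) = 1*27 = 27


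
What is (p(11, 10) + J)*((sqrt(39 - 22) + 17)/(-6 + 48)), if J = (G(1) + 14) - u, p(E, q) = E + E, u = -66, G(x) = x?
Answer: 1751/42 + 103*sqrt(17)/42 ≈ 51.802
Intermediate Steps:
p(E, q) = 2*E
J = 81 (J = (1 + 14) - 1*(-66) = 15 + 66 = 81)
(p(11, 10) + J)*((sqrt(39 - 22) + 17)/(-6 + 48)) = (2*11 + 81)*((sqrt(39 - 22) + 17)/(-6 + 48)) = (22 + 81)*((sqrt(17) + 17)/42) = 103*((17 + sqrt(17))*(1/42)) = 103*(17/42 + sqrt(17)/42) = 1751/42 + 103*sqrt(17)/42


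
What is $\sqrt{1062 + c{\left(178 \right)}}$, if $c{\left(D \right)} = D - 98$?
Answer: $\sqrt{1142} \approx 33.793$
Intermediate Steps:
$c{\left(D \right)} = -98 + D$
$\sqrt{1062 + c{\left(178 \right)}} = \sqrt{1062 + \left(-98 + 178\right)} = \sqrt{1062 + 80} = \sqrt{1142}$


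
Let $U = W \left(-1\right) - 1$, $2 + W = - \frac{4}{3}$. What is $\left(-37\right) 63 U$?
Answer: $-5439$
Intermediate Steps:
$W = - \frac{10}{3}$ ($W = -2 - \frac{4}{3} = - \frac{10}{3} \approx -3.3333$)
$U = \frac{7}{3}$ ($U = \left(- \frac{10}{3}\right) \left(-1\right) - 1 = \frac{10}{3} - 1 = \frac{7}{3} \approx 2.3333$)
$\left(-37\right) 63 U = \left(-37\right) 63 \cdot \frac{7}{3} = \left(-2331\right) \frac{7}{3} = -5439$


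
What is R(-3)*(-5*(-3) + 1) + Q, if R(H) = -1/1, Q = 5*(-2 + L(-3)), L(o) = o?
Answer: -41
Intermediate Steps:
Q = -25 (Q = 5*(-2 - 3) = 5*(-5) = -25)
R(H) = -1 (R(H) = -1*1 = -1)
R(-3)*(-5*(-3) + 1) + Q = -(-5*(-3) + 1) - 25 = -(15 + 1) - 25 = -1*16 - 25 = -16 - 25 = -41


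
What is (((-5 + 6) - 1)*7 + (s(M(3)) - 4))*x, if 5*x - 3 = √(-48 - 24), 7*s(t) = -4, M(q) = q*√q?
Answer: -96/35 - 192*I*√2/35 ≈ -2.7429 - 7.758*I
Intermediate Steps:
M(q) = q^(3/2)
s(t) = -4/7 (s(t) = (⅐)*(-4) = -4/7)
x = ⅗ + 6*I*√2/5 (x = ⅗ + √(-48 - 24)/5 = ⅗ + √(-72)/5 = ⅗ + (6*I*√2)/5 = ⅗ + 6*I*√2/5 ≈ 0.6 + 1.6971*I)
(((-5 + 6) - 1)*7 + (s(M(3)) - 4))*x = (((-5 + 6) - 1)*7 + (-4/7 - 4))*(⅗ + 6*I*√2/5) = ((1 - 1)*7 - 32/7)*(⅗ + 6*I*√2/5) = (0*7 - 32/7)*(⅗ + 6*I*√2/5) = (0 - 32/7)*(⅗ + 6*I*√2/5) = -32*(⅗ + 6*I*√2/5)/7 = -96/35 - 192*I*√2/35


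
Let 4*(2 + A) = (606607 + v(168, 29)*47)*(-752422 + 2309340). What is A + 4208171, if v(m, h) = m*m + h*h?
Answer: 767822452098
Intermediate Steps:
v(m, h) = h**2 + m**2 (v(m, h) = m**2 + h**2 = h**2 + m**2)
A = 767818243927 (A = -2 + ((606607 + (29**2 + 168**2)*47)*(-752422 + 2309340))/4 = -2 + ((606607 + (841 + 28224)*47)*1556918)/4 = -2 + ((606607 + 29065*47)*1556918)/4 = -2 + ((606607 + 1366055)*1556918)/4 = -2 + (1972662*1556918)/4 = -2 + (1/4)*3071272975716 = -2 + 767818243929 = 767818243927)
A + 4208171 = 767818243927 + 4208171 = 767822452098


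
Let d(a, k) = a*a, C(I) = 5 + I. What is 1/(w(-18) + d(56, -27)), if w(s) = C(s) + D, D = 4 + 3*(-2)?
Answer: 1/3121 ≈ 0.00032041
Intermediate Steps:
d(a, k) = a²
D = -2 (D = 4 - 6 = -2)
w(s) = 3 + s (w(s) = (5 + s) - 2 = 3 + s)
1/(w(-18) + d(56, -27)) = 1/((3 - 18) + 56²) = 1/(-15 + 3136) = 1/3121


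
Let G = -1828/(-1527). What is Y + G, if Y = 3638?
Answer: 5557054/1527 ≈ 3639.2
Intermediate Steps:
G = 1828/1527 (G = -1828*(-1/1527) = 1828/1527 ≈ 1.1971)
Y + G = 3638 + 1828/1527 = 5557054/1527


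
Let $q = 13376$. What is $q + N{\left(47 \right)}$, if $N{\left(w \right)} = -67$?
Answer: $13309$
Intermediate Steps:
$q + N{\left(47 \right)} = 13376 - 67 = 13309$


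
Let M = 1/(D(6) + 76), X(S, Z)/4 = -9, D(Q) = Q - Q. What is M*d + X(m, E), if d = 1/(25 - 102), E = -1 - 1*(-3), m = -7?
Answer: -210673/5852 ≈ -36.000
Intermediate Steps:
E = 2 (E = -1 + 3 = 2)
D(Q) = 0
X(S, Z) = -36 (X(S, Z) = 4*(-9) = -36)
M = 1/76 (M = 1/(0 + 76) = 1/76 ≈ 0.013158)
d = -1/77 (d = 1/(-77) = -1/77 ≈ -0.012987)
M*d + X(m, E) = (1/76)*(-1/77) - 36 = -1/5852 - 36 = -210673/5852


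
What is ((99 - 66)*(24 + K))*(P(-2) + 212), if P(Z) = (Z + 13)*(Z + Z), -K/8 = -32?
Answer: 1552320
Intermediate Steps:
K = 256 (K = -8*(-32) = 256)
P(Z) = 2*Z*(13 + Z) (P(Z) = (13 + Z)*(2*Z) = 2*Z*(13 + Z))
((99 - 66)*(24 + K))*(P(-2) + 212) = ((99 - 66)*(24 + 256))*(2*(-2)*(13 - 2) + 212) = (33*280)*(2*(-2)*11 + 212) = 9240*(-44 + 212) = 9240*168 = 1552320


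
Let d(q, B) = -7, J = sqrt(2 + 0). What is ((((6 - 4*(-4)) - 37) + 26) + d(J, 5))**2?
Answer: 16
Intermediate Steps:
J = sqrt(2) ≈ 1.4142
((((6 - 4*(-4)) - 37) + 26) + d(J, 5))**2 = ((((6 - 4*(-4)) - 37) + 26) - 7)**2 = ((((6 + 16) - 37) + 26) - 7)**2 = (((22 - 37) + 26) - 7)**2 = ((-15 + 26) - 7)**2 = (11 - 7)**2 = 4**2 = 16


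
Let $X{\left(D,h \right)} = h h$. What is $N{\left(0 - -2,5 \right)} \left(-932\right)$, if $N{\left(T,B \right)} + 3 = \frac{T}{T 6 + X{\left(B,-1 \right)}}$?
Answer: $\frac{34484}{13} \approx 2652.6$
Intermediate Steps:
$X{\left(D,h \right)} = h^{2}$
$N{\left(T,B \right)} = -3 + \frac{T}{1 + 6 T}$ ($N{\left(T,B \right)} = -3 + \frac{T}{T 6 + \left(-1\right)^{2}} = -3 + \frac{T}{6 T + 1} = -3 + \frac{T}{1 + 6 T}$)
$N{\left(0 - -2,5 \right)} \left(-932\right) = \frac{-3 - 17 \left(0 - -2\right)}{1 + 6 \left(0 - -2\right)} \left(-932\right) = \frac{-3 - 17 \left(0 + 2\right)}{1 + 6 \left(0 + 2\right)} \left(-932\right) = \frac{-3 - 34}{1 + 6 \cdot 2} \left(-932\right) = \frac{-3 - 34}{1 + 12} \left(-932\right) = \frac{1}{13} \left(-37\right) \left(-932\right) = \left(- \frac{37}{13}\right) \left(-932\right) = \frac{34484}{13}$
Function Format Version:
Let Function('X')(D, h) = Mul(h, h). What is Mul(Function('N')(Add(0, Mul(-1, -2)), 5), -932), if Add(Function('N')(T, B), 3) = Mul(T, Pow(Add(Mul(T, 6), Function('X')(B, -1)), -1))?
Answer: Rational(34484, 13) ≈ 2652.6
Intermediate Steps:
Function('X')(D, h) = Pow(h, 2)
Function('N')(T, B) = Add(-3, Mul(T, Pow(Add(1, Mul(6, T)), -1))) (Function('N')(T, B) = Add(-3, Mul(T, Pow(Add(Mul(T, 6), Pow(-1, 2)), -1))) = Add(-3, Mul(T, Pow(Add(Mul(6, T), 1), -1))) = Add(-3, Mul(T, Pow(Add(1, Mul(6, T)), -1))))
Mul(Function('N')(Add(0, Mul(-1, -2)), 5), -932) = Mul(Mul(Pow(Add(1, Mul(6, Add(0, Mul(-1, -2)))), -1), Add(-3, Mul(-17, Add(0, Mul(-1, -2))))), -932) = Mul(Mul(Pow(Add(1, Mul(6, Add(0, 2))), -1), Add(-3, Mul(-17, Add(0, 2)))), -932) = Mul(Mul(Pow(Add(1, Mul(6, 2)), -1), Add(-3, Mul(-17, 2))), -932) = Mul(Mul(Pow(Add(1, 12), -1), Add(-3, -34)), -932) = Mul(Mul(Pow(13, -1), -37), -932) = Mul(Mul(Rational(1, 13), -37), -932) = Mul(Rational(-37, 13), -932) = Rational(34484, 13)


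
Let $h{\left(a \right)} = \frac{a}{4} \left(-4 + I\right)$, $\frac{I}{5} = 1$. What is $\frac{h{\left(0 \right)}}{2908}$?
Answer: $0$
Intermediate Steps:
$I = 5$ ($I = 5 \cdot 1 = 5$)
$h{\left(a \right)} = \frac{a}{4}$ ($h{\left(a \right)} = \frac{a}{4} \left(-4 + 5\right) = a \frac{1}{4} \cdot 1 = \frac{a}{4} \cdot 1 = \frac{a}{4}$)
$\frac{h{\left(0 \right)}}{2908} = \frac{\frac{1}{4} \cdot 0}{2908} = 0 \cdot \frac{1}{2908} = 0$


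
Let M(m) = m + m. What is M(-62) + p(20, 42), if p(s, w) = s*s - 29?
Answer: 247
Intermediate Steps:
p(s, w) = -29 + s² (p(s, w) = s² - 29 = -29 + s²)
M(m) = 2*m
M(-62) + p(20, 42) = 2*(-62) + (-29 + 20²) = -124 + (-29 + 400) = -124 + 371 = 247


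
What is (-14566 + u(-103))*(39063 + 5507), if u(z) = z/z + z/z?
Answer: -649117480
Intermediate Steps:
u(z) = 2 (u(z) = 1 + 1 = 2)
(-14566 + u(-103))*(39063 + 5507) = (-14566 + 2)*(39063 + 5507) = -14564*44570 = -649117480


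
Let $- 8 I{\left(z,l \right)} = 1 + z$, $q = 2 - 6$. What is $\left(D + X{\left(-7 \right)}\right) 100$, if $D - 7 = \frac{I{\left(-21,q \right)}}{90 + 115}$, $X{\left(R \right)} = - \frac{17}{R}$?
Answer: $\frac{270950}{287} \approx 944.08$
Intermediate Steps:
$q = -4$
$I{\left(z,l \right)} = - \frac{1}{8} - \frac{z}{8}$ ($I{\left(z,l \right)} = - \frac{1 + z}{8} = - \frac{1}{8} - \frac{z}{8}$)
$D = \frac{575}{82}$ ($D = 7 + \frac{- \frac{1}{8} - - \frac{21}{8}}{90 + 115} = 7 + \frac{- \frac{1}{8} + \frac{21}{8}}{205} = 7 + \frac{5}{2} \cdot \frac{1}{205} = 7 + \frac{1}{82} = \frac{575}{82} \approx 7.0122$)
$\left(D + X{\left(-7 \right)}\right) 100 = \left(\frac{575}{82} - \frac{17}{-7}\right) 100 = \left(\frac{575}{82} - - \frac{17}{7}\right) 100 = \left(\frac{575}{82} + \frac{17}{7}\right) 100 = \frac{5419}{574} \cdot 100 = \frac{270950}{287}$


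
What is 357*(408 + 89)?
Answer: 177429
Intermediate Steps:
357*(408 + 89) = 357*497 = 177429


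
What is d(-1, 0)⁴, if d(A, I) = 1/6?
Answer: 1/1296 ≈ 0.00077160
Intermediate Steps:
d(A, I) = ⅙
d(-1, 0)⁴ = (⅙)⁴ = 1/1296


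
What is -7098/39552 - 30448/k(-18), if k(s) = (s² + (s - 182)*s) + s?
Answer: -102667007/12874176 ≈ -7.9746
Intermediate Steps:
k(s) = s + s² + s*(-182 + s) (k(s) = (s² + (-182 + s)*s) + s = (s² + s*(-182 + s)) + s = s + s² + s*(-182 + s))
-7098/39552 - 30448/k(-18) = -7098/39552 - 30448*(-1/(18*(-181 + 2*(-18)))) = -7098*1/39552 - 30448*(-1/(18*(-181 - 36))) = -1183/6592 - 30448/((-18*(-217))) = -1183/6592 - 30448/3906 = -1183/6592 - 30448*1/3906 = -1183/6592 - 15224/1953 = -102667007/12874176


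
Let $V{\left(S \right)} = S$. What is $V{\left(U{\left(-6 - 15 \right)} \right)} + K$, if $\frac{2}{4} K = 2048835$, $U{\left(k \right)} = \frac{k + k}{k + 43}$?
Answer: $\frac{45074349}{11} \approx 4.0977 \cdot 10^{6}$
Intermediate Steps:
$U{\left(k \right)} = \frac{2 k}{43 + k}$
$K = 4097670$ ($K = 2 \cdot 2048835 = 4097670$)
$V{\left(U{\left(-6 - 15 \right)} \right)} + K = \frac{2 \left(-6 - 15\right)}{43 - 21} + 4097670 = 2 \left(-21\right) \frac{1}{43 - 21} + 4097670 = 2 \left(-21\right) \frac{1}{22} + 4097670 = - \frac{21}{11} + 4097670 = \frac{45074349}{11}$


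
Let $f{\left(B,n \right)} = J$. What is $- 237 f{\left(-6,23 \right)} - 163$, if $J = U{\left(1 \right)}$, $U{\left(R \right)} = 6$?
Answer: $-1585$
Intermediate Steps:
$J = 6$
$f{\left(B,n \right)} = 6$
$- 237 f{\left(-6,23 \right)} - 163 = \left(-237\right) 6 - 163 = -1422 - 163 = -1585$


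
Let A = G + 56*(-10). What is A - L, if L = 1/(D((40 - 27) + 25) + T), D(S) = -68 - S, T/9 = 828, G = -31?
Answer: -4341487/7346 ≈ -591.00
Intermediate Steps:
T = 7452 (T = 9*828 = 7452)
A = -591 (A = -31 + 56*(-10) = -31 - 560 = -591)
L = 1/7346 (L = 1/((-68 - ((40 - 27) + 25)) + 7452) = 1/((-68 - (13 + 25)) + 7452) = 1/((-68 - 1*38) + 7452) = 1/((-68 - 38) + 7452) = 1/(-106 + 7452) = 1/7346 ≈ 0.00013613)
A - L = -591 - 1*1/7346 = -591 - 1/7346 = -4341487/7346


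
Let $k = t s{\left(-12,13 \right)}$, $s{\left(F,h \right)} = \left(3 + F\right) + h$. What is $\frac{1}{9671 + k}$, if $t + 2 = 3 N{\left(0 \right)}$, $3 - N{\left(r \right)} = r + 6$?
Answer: $\frac{1}{9627} \approx 0.00010387$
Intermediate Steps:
$N{\left(r \right)} = -3 - r$ ($N{\left(r \right)} = 3 - \left(r + 6\right) = 3 - \left(6 + r\right) = -3 - r$)
$s{\left(F,h \right)} = 3 + F + h$
$t = -11$ ($t = -2 + 3 \left(-3 - 0\right) = -2 + 3 \left(-3 + 0\right) = -2 + 3 \left(-3\right) = -2 - 9 = -11$)
$k = -44$ ($k = - 11 \left(3 - 12 + 13\right) = \left(-11\right) 4 = -44$)
$\frac{1}{9671 + k} = \frac{1}{9671 - 44} = \frac{1}{9627}$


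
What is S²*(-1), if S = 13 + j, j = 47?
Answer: -3600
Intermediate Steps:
S = 60 (S = 13 + 47 = 60)
S²*(-1) = 60²*(-1) = 3600*(-1) = -3600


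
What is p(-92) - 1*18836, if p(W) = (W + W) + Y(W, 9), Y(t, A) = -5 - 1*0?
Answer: -19025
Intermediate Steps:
Y(t, A) = -5 (Y(t, A) = -5 + 0 = -5)
p(W) = -5 + 2*W (p(W) = (W + W) - 5 = 2*W - 5 = -5 + 2*W)
p(-92) - 1*18836 = (-5 + 2*(-92)) - 1*18836 = (-5 - 184) - 18836 = -189 - 18836 = -19025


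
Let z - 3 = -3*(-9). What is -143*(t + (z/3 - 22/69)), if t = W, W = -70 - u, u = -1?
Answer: 585299/69 ≈ 8482.6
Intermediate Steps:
z = 30 (z = 3 - 3*(-9) = 3 + 27 = 30)
W = -69 (W = -70 - 1*(-1) = -70 + 1 = -69)
t = -69
-143*(t + (z/3 - 22/69)) = -143*(-69 + (30/3 - 22/69)) = -143*(-69 + (30*(⅓) - 22*1/69)) = -143*(-69 + (10 - 22/69)) = -143*(-69 + 668/69) = -143*(-4093/69) = 585299/69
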